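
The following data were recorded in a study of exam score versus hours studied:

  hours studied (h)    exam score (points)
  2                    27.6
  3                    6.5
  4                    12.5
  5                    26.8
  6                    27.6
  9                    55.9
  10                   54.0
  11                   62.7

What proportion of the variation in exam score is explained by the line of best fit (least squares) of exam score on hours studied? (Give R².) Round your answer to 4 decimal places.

n = 8, Σx = 50, Σy = 273.6, Σxy = 2157.1, Σx² = 392, Σy² = 12412.36
Sxx = Σx² − (Σx)²/n = 392 − 312.5 = 79.5
Sxy = Σxy − (Σx)(Σy)/n = 2157.1 − 1710 = 447.1
Syy = Σy² − (Σy)²/n = 12412.36 − 9357.12 = 3055.24
R² = Sxy²/(Sxx·Syy) = (447.1)²/(79.5·3055.24) = 0.822994

0.8230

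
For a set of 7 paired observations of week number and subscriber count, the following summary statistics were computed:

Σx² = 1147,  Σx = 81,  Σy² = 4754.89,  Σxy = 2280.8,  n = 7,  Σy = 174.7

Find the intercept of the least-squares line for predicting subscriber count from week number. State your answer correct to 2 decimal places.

10.65

Sxx = Σx² − (Σx)²/n = 1147 − 937.285714 = 209.714286
Sxy = Σxy − (Σx)(Σy)/n = 2280.8 − 2021.528571 = 259.271429
b = Sxy/Sxx = 259.271429/209.714286 = 1.236308
a = ȳ − b·x̄ = 24.957143 − 1.236308·11.571429 = 10.651294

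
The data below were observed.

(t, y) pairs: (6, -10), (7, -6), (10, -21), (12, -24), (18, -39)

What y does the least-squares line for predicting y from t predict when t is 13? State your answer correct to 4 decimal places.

n = 5, Σx = 53, Σy = -100, Σxy = -1302, Σx² = 653
Sxx = Σx² − (Σx)²/n = 653 − 561.8 = 91.2
Sxy = Σxy − (Σx)(Σy)/n = -1302 − (-1060) = -242
b = Sxy/Sxx = -242/91.2 = -2.653509
a = ȳ − b·x̄ = -20 − (-2.653509)·10.6 = 8.127193
ŷ(13) = a + b·13 = 8.127193 + (-2.653509)·13 = -26.368421

-26.3684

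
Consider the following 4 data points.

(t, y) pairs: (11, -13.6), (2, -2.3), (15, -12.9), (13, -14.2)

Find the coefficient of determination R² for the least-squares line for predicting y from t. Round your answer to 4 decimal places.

0.8837

n = 4, Σx = 41, Σy = -43, Σxy = -532.3, Σx² = 519, Σy² = 558.3
Sxx = Σx² − (Σx)²/n = 519 − 420.25 = 98.75
Sxy = Σxy − (Σx)(Σy)/n = -532.3 − (-440.75) = -91.55
Syy = Σy² − (Σy)²/n = 558.3 − 462.25 = 96.05
R² = Sxy²/(Sxx·Syy) = (-91.55)²/(98.75·96.05) = 0.883654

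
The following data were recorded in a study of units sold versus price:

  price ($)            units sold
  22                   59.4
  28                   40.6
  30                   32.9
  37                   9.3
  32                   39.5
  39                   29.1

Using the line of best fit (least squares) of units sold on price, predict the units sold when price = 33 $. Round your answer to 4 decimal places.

31.3749

n = 6, Σx = 188, Σy = 210.8, Σxy = 6173.6, Σx² = 6082
Sxx = Σx² − (Σx)²/n = 6082 − 5890.666667 = 191.333333
Sxy = Σxy − (Σx)(Σy)/n = 6173.6 − 6605.066667 = -431.466667
b = Sxy/Sxx = -431.466667/191.333333 = -2.255052
a = ȳ − b·x̄ = 35.133333 − (-2.255052)·31.333333 = 105.791638
ŷ(33) = a + b·33 = 105.791638 + (-2.255052)·33 = 31.374913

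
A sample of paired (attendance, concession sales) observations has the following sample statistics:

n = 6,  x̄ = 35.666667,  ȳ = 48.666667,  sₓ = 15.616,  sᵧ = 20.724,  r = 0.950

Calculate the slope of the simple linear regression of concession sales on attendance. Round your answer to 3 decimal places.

b = r · sᵧ/sₓ = 0.95 · 20.724/15.616 = 1.260745

1.261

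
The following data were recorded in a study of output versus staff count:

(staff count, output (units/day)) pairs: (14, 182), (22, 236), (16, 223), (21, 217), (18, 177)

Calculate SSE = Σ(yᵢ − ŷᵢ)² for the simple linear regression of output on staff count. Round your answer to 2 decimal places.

1699.77

n = 5, Σx = 91, Σy = 1035, Σxy = 19051, Σx² = 1701, Σy² = 216967
Sxx = Σx² − (Σx)²/n = 1701 − 1656.2 = 44.8
Sxy = Σxy − (Σx)(Σy)/n = 19051 − 18837 = 214
Syy = Σy² − (Σy)²/n = 216967 − 214245 = 2722
b = Sxy/Sxx = 214/44.8 = 4.776786
SSE = Syy − b·Sxy = 2722 − 4.776786·214 = 1699.767857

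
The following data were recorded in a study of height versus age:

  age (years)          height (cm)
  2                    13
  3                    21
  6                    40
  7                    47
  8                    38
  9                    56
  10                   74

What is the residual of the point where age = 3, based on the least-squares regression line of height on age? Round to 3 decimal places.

n = 7, Σx = 45, Σy = 289, Σxy = 2206, Σx² = 343
Sxx = Σx² − (Σx)²/n = 343 − 289.285714 = 53.714286
Sxy = Σxy − (Σx)(Σy)/n = 2206 − 1857.857143 = 348.142857
b = Sxy/Sxx = 348.142857/53.714286 = 6.481383
a = ȳ − b·x̄ = 41.285714 − 6.481383·6.428571 = -0.380319
ŷ(3) = -0.380319 + 6.481383·3 = 19.063830
residual = y − ŷ = 21 − 19.063830 = 1.936170

1.936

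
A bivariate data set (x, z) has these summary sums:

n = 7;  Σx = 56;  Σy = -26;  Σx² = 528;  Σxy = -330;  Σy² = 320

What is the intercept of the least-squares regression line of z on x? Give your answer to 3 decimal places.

Sxx = Σx² − (Σx)²/n = 528 − 448 = 80
Sxy = Σxy − (Σx)(Σy)/n = -330 − (-208) = -122
b = Sxy/Sxx = -122/80 = -1.525
a = ȳ − b·x̄ = -3.714286 − (-1.525)·8 = 8.485714

8.486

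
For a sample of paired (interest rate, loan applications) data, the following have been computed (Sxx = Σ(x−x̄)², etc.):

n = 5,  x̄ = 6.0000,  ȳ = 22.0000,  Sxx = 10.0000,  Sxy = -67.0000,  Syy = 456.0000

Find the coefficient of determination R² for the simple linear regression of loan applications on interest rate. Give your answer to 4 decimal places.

R² = Sxy²/(Sxx·Syy) = (-67)²/(10·456) = 0.984430

0.9844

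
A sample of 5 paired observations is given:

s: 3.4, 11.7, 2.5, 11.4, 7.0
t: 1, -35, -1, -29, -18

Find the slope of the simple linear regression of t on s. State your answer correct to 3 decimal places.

n = 5, Σx = 36, Σy = -82, Σxy = -865.2, Σx² = 333.66
Sxx = Σx² − (Σx)²/n = 333.66 − 259.2 = 74.46
Sxy = Σxy − (Σx)(Σy)/n = -865.2 − (-590.4) = -274.8
b = Sxy/Sxx = -274.8/74.46 = -3.690572

-3.691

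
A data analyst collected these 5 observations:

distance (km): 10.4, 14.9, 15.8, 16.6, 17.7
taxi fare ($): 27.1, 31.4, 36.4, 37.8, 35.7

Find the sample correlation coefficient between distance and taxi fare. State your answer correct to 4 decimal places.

n = 5, Σx = 75.4, Σy = 168.4, Σxy = 2584.19, Σx² = 1168.66, Σy² = 5748.66
Sxx = Σx² − (Σx)²/n = 1168.66 − 1137.032 = 31.628
Sxy = Σxy − (Σx)(Σy)/n = 2584.19 − 2539.472 = 44.718
Syy = Σy² − (Σy)²/n = 5748.66 − 5671.712 = 76.948
r = Sxy/√(Sxx·Syy) = 44.718/√(2433.711344) = 44.718/49.332660 = 0.906458

0.9065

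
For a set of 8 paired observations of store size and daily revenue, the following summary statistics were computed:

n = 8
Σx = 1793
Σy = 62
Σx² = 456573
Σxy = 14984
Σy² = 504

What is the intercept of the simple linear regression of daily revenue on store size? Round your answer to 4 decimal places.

Sxx = Σx² − (Σx)²/n = 456573 − 401856.125 = 54716.875
Sxy = Σxy − (Σx)(Σy)/n = 14984 − 13895.75 = 1088.25
b = Sxy/Sxx = 1088.25/54716.875 = 0.019889
a = ȳ − b·x̄ = 7.75 − 0.019889·224.125 = 3.292435

3.2924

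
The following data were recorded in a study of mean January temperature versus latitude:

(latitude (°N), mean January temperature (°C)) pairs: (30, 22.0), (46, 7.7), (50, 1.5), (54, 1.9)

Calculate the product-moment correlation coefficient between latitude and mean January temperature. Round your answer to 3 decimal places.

n = 4, Σx = 180, Σy = 33.1, Σxy = 1191.8, Σx² = 8432, Σy² = 549.15
Sxx = Σx² − (Σx)²/n = 8432 − 8100 = 332
Sxy = Σxy − (Σx)(Σy)/n = 1191.8 − 1489.5 = -297.7
Syy = Σy² − (Σy)²/n = 549.15 − 273.9025 = 275.2475
r = Sxy/√(Sxx·Syy) = -297.7/√(91382.17) = -297.7/302.294840 = -0.984800

-0.985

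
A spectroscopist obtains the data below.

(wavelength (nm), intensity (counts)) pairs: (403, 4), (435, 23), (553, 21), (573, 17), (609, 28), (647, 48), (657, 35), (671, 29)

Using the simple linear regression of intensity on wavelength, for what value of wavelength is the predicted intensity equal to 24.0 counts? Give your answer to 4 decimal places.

551.8527

n = 8, Σx = 4548, Σy = 205, Σxy = 123533, Σx² = 2657152
Sxx = Σx² − (Σx)²/n = 2657152 − 2585538 = 71614
Sxy = Σxy − (Σx)(Σy)/n = 123533 − 116542.5 = 6990.5
b = Sxy/Sxx = 6990.5/71614 = 0.097614
a = ȳ − b·x̄ = 25.625 − 0.097614·568.5 = -29.868329
Set a + b·x = 24.0: x = (24.0 − (-29.868329)) / 0.097614 = 551.852729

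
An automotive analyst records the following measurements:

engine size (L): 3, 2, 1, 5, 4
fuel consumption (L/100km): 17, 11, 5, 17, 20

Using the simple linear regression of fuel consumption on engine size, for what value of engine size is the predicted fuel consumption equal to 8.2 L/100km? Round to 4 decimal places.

n = 5, Σx = 15, Σy = 70, Σxy = 243, Σx² = 55
Sxx = Σx² − (Σx)²/n = 55 − 45 = 10
Sxy = Σxy − (Σx)(Σy)/n = 243 − 210 = 33
b = Sxy/Sxx = 33/10 = 3.3
a = ȳ − b·x̄ = 14 − 3.3·3 = 4.1
Set a + b·x = 8.2: x = (8.2 − 4.1) / 3.3 = 1.242424

1.2424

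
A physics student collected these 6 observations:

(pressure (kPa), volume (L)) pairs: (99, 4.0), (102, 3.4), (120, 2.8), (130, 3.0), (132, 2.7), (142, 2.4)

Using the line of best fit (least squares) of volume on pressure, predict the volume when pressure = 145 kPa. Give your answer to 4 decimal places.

n = 6, Σx = 725, Σy = 18.3, Σxy = 2166, Σx² = 89093
Sxx = Σx² − (Σx)²/n = 89093 − 87604.166667 = 1488.833333
Sxy = Σxy − (Σx)(Σy)/n = 2166 − 2211.25 = -45.25
b = Sxy/Sxx = -45.25/1488.833333 = -0.030393
a = ȳ − b·x̄ = 3.05 − (-0.030393)·120.833333 = 6.722478
ŷ(145) = a + b·145 = 6.722478 + (-0.030393)·145 = 2.315504

2.3155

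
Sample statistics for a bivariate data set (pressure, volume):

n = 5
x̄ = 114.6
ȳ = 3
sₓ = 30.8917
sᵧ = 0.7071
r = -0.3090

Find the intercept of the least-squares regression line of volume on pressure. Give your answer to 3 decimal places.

3.811

b = r · sᵧ/sₓ = -0.309 · 0.7071/30.8917 = -0.007073
a = ȳ − b·x̄ = 3 − (-0.007073)·114.6 = 3.810554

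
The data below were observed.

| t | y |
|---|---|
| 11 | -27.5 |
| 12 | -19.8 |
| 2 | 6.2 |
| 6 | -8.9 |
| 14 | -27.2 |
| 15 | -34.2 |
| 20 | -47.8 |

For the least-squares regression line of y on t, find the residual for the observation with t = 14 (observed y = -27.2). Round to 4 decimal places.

n = 7, Σx = 80, Σy = -159.2, Σxy = -2430.9, Σx² = 1126
Sxx = Σx² − (Σx)²/n = 1126 − 914.285714 = 211.714286
Sxy = Σxy − (Σx)(Σy)/n = -2430.9 − (-1819.428571) = -611.471429
b = Sxy/Sxx = -611.471429/211.714286 = -2.888192
a = ȳ − b·x̄ = -22.742857 − (-2.888192)·11.428571 = 10.265047
ŷ(14) = 10.265047 + (-2.888192)·14 = -30.169636
residual = y − ŷ = -27.2 − (-30.169636) = 2.969636

2.9696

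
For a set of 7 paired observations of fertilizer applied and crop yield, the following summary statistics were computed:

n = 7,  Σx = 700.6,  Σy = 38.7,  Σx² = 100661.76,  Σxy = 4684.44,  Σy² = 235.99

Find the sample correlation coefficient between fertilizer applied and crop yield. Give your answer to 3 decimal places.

0.989

Sxx = Σx² − (Σx)²/n = 100661.76 − 70120.051429 = 30541.708571
Sxy = Σxy − (Σx)(Σy)/n = 4684.44 − 3873.317143 = 811.122857
Syy = Σy² − (Σy)²/n = 235.99 − 213.955714 = 22.034286
r = Sxy/√(Sxx·Syy) = 811.122857/√(672964.732865) = 811.122857/820.344277 = 0.988759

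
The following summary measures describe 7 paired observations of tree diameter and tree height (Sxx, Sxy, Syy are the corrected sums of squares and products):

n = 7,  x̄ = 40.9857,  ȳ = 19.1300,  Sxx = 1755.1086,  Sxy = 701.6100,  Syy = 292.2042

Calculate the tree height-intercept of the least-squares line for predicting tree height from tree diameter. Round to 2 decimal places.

2.75

b = Sxy/Sxx = 701.61/1755.1086 = 0.399753
a = ȳ − b·x̄ = 19.13 − 0.399753·40.9857 = 2.745842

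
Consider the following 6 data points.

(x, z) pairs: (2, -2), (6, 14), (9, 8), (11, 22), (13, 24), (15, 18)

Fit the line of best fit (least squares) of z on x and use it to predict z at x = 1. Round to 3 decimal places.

n = 6, Σx = 56, Σy = 84, Σxy = 976, Σx² = 636
Sxx = Σx² − (Σx)²/n = 636 − 522.666667 = 113.333333
Sxy = Σxy − (Σx)(Σy)/n = 976 − 784 = 192
b = Sxy/Sxx = 192/113.333333 = 1.694118
a = ȳ − b·x̄ = 14 − 1.694118·9.333333 = -1.811765
ŷ(1) = a + b·1 = -1.811765 + 1.694118·1 = -0.117647

-0.118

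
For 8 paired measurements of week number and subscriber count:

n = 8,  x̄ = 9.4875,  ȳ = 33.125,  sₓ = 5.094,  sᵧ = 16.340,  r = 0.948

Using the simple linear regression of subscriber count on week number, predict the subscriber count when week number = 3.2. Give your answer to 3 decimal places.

14.005

b = r · sᵧ/sₓ = 0.948 · 16.34/5.094 = 3.040895
a = ȳ − b·x̄ = 33.125 − 3.040895·9.4875 = 4.274507
ŷ(3.2) = a + b·3.2 = 4.274507 + 3.040895·3.2 = 14.005372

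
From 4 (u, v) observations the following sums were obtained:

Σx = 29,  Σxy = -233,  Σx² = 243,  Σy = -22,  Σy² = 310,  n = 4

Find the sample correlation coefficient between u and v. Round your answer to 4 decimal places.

Sxx = Σx² − (Σx)²/n = 243 − 210.25 = 32.75
Sxy = Σxy − (Σx)(Σy)/n = -233 − (-159.5) = -73.5
Syy = Σy² − (Σy)²/n = 310 − 121 = 189
r = Sxy/√(Sxx·Syy) = -73.5/√(6189.75) = -73.5/78.674964 = -0.934223

-0.9342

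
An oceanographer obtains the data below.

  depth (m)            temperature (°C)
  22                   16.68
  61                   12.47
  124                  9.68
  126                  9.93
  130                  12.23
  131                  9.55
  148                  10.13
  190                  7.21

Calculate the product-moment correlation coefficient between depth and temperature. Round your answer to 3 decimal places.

n = 8, Σx = 932, Σy = 87.88, Σxy = 9289.22, Σx² = 127522, Σy² = 1021.407
Sxx = Σx² − (Σx)²/n = 127522 − 108578 = 18944
Sxy = Σxy − (Σx)(Σy)/n = 9289.22 − 10238.02 = -948.8
Syy = Σy² − (Σy)²/n = 1021.407 − 965.3618 = 56.0452
r = Sxy/√(Sxx·Syy) = -948.8/√(1061720.2688) = -948.8/1030.398112 = -0.920809

-0.921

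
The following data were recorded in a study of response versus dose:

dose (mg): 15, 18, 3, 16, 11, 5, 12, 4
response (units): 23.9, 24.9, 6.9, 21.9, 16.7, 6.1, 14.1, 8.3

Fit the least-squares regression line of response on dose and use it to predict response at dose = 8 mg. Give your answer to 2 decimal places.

12.15

n = 8, Σx = 84, Σy = 122.8, Σxy = 1594.4, Σx² = 1120
Sxx = Σx² − (Σx)²/n = 1120 − 882 = 238
Sxy = Σxy − (Σx)(Σy)/n = 1594.4 − 1289.4 = 305
b = Sxy/Sxx = 305/238 = 1.281513
a = ȳ − b·x̄ = 15.35 − 1.281513·10.5 = 1.894118
ŷ(8) = a + b·8 = 1.894118 + 1.281513·8 = 12.146218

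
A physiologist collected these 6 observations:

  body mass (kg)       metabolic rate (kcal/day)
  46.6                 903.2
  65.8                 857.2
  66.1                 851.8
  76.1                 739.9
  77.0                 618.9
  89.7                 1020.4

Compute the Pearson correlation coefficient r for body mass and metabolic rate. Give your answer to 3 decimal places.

n = 6, Σx = 421.3, Σy = 4991.4, Σxy = 350288.43, Σx² = 30636.71, Σy² = 4247830.7
Sxx = Σx² − (Σx)²/n = 30636.71 − 29582.281667 = 1054.428333
Sxy = Σxy − (Σx)(Σy)/n = 350288.43 − 350479.47 = -191.04
Syy = Σy² − (Σy)²/n = 4247830.7 − 4152345.66 = 95485.04
r = Sxy/√(Sxx·Syy) = -191.04/√(100682131.585467) = -191.04/10034.048614 = -0.019039

-0.019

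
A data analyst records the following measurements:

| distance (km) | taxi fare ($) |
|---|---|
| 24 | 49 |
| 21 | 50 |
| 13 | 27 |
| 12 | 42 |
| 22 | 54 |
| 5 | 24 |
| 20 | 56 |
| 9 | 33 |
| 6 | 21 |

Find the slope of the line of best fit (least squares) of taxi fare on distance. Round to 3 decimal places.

1.692

n = 9, Σx = 132, Σy = 356, Σxy = 5932, Σx² = 2356
Sxx = Σx² − (Σx)²/n = 2356 − 1936 = 420
Sxy = Σxy − (Σx)(Σy)/n = 5932 − 5221.333333 = 710.666667
b = Sxy/Sxx = 710.666667/420 = 1.692063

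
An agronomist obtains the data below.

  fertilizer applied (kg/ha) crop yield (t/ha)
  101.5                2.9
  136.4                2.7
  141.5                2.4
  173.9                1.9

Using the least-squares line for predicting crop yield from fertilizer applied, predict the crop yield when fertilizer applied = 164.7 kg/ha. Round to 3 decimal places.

2.107

n = 4, Σx = 553.3, Σy = 9.9, Σxy = 1332.64, Σx² = 79170.67
Sxx = Σx² − (Σx)²/n = 79170.67 − 76535.2225 = 2635.4475
Sxy = Σxy − (Σx)(Σy)/n = 1332.64 − 1369.4175 = -36.7775
b = Sxy/Sxx = -36.7775/2635.4475 = -0.013955
a = ȳ − b·x̄ = 2.475 − (-0.013955)·138.325 = 4.405316
ŷ(164.7) = a + b·164.7 = 4.405316 + (-0.013955)·164.7 = 2.106939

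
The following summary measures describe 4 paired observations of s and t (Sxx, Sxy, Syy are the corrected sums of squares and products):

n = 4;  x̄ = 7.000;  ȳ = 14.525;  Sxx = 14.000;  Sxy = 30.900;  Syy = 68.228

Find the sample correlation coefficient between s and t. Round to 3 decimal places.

r = Sxy/√(Sxx·Syy) = 30.9/√(955.192) = 30.9/30.906181 = 0.999800

1.000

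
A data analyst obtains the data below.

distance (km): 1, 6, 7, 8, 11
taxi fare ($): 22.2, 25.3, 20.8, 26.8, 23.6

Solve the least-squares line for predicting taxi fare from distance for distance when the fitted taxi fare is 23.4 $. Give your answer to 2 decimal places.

4.82

n = 5, Σx = 33, Σy = 118.7, Σxy = 793.6, Σx² = 271
Sxx = Σx² − (Σx)²/n = 271 − 217.8 = 53.2
Sxy = Σxy − (Σx)(Σy)/n = 793.6 − 783.42 = 10.18
b = Sxy/Sxx = 10.18/53.2 = 0.191353
a = ȳ − b·x̄ = 23.74 − 0.191353·6.6 = 22.477068
Set a + b·x = 23.4: x = (23.4 − 22.477068) / 0.191353 = 4.823183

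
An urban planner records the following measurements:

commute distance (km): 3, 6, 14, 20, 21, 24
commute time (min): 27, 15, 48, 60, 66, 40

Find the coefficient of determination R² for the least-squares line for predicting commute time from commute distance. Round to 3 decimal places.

n = 6, Σx = 88, Σy = 256, Σxy = 4389, Σx² = 1658, Σy² = 12814
Sxx = Σx² − (Σx)²/n = 1658 − 1290.666667 = 367.333333
Sxy = Σxy − (Σx)(Σy)/n = 4389 − 3754.666667 = 634.333333
Syy = Σy² − (Σy)²/n = 12814 − 10922.666667 = 1891.333333
R² = Sxy²/(Sxx·Syy) = (634.333333)²/(367.333333·1891.333333) = 0.579171

0.579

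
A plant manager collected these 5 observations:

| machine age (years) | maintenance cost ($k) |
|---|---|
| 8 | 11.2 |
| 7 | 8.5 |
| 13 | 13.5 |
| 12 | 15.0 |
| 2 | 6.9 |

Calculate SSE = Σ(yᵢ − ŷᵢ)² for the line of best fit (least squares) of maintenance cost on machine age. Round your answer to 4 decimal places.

n = 5, Σx = 42, Σy = 55.1, Σxy = 518.4, Σx² = 430, Σy² = 652.55
Sxx = Σx² − (Σx)²/n = 430 − 352.8 = 77.2
Sxy = Σxy − (Σx)(Σy)/n = 518.4 − 462.84 = 55.56
Syy = Σy² − (Σy)²/n = 652.55 − 607.202 = 45.348
b = Sxy/Sxx = 55.56/77.2 = 0.719689
SSE = Syy − b·Sxy = 45.348 − 0.719689·55.56 = 5.362073

5.3621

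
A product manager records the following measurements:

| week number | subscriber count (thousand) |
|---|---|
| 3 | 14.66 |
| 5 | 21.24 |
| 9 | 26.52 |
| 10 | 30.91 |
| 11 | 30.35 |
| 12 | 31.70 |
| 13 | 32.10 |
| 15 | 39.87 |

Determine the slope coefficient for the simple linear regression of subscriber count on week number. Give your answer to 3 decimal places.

n = 8, Σx = 78, Σy = 227.35, Σxy = 2427.56, Σx² = 874
Sxx = Σx² − (Σx)²/n = 874 − 760.5 = 113.5
Sxy = Σxy − (Σx)(Σy)/n = 2427.56 − 2216.6625 = 210.8975
b = Sxy/Sxx = 210.8975/113.5 = 1.858128

1.858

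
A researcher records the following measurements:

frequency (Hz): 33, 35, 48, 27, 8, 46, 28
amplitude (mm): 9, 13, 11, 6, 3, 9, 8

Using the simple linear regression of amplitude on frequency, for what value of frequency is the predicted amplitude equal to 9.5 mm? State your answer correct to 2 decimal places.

n = 7, Σx = 225, Σy = 59, Σxy = 2104, Σx² = 8311
Sxx = Σx² − (Σx)²/n = 8311 − 7232.142857 = 1078.857143
Sxy = Σxy − (Σx)(Σy)/n = 2104 − 1896.428571 = 207.571429
b = Sxy/Sxx = 207.571429/1078.857143 = 0.192399
a = ȳ − b·x̄ = 8.428571 − 0.192399·32.142857 = 2.244306
Set a + b·x = 9.5: x = (9.5 − 2.244306) / 0.192399 = 37.711631

37.71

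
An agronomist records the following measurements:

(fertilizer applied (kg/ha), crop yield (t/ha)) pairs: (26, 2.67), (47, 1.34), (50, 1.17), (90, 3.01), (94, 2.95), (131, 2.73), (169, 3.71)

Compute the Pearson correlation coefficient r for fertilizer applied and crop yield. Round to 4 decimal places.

n = 7, Σx = 607, Σy = 17.58, Σxy = 1723.72, Σx² = 68043, Σy² = 49.273
Sxx = Σx² − (Σx)²/n = 68043 − 52635.571429 = 15407.428571
Sxy = Σxy − (Σx)(Σy)/n = 1723.72 − 1524.437143 = 199.282857
Syy = Σy² − (Σy)²/n = 49.273 − 44.150914 = 5.122086
r = Sxy/√(Sxx·Syy) = 199.282857/√(78918.169780) = 199.282857/280.923779 = 0.709384

0.7094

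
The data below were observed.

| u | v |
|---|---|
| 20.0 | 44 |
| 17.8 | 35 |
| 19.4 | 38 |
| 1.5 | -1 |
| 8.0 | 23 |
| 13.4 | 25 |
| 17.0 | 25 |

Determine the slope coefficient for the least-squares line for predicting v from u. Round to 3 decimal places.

1.996

n = 7, Σx = 97.1, Σy = 189, Σxy = 3182.7, Σx² = 1628.01
Sxx = Σx² − (Σx)²/n = 1628.01 − 1346.915714 = 281.094286
Sxy = Σxy − (Σx)(Σy)/n = 3182.7 − 2621.7 = 561
b = Sxy/Sxx = 561/281.094286 = 1.995772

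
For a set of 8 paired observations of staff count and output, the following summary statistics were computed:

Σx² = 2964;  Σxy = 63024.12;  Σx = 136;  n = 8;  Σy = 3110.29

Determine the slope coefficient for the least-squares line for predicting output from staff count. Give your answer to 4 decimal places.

Sxx = Σx² − (Σx)²/n = 2964 − 2312 = 652
Sxy = Σxy − (Σx)(Σy)/n = 63024.12 − 52874.93 = 10149.19
b = Sxy/Sxx = 10149.19/652 = 15.566242

15.5662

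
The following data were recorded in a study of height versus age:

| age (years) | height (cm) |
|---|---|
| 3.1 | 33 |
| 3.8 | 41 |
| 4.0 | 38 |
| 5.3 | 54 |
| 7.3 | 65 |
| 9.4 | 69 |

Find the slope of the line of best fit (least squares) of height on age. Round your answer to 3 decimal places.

n = 6, Σx = 32.9, Σy = 300, Σxy = 1819.4, Σx² = 209.79
Sxx = Σx² − (Σx)²/n = 209.79 − 180.401667 = 29.388333
Sxy = Σxy − (Σx)(Σy)/n = 1819.4 − 1645 = 174.4
b = Sxy/Sxx = 174.4/29.388333 = 5.934328

5.934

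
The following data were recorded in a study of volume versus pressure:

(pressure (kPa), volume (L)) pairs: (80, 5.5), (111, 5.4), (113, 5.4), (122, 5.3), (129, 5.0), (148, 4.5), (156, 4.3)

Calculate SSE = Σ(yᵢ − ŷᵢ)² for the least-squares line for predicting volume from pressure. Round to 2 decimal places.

n = 7, Σx = 859, Σy = 35.4, Σxy = 4278, Σx² = 109255, Σy² = 180.4
Sxx = Σx² − (Σx)²/n = 109255 − 105411.571429 = 3843.428571
Sxy = Σxy − (Σx)(Σy)/n = 4278 − 4344.085714 = -66.085714
Syy = Σy² − (Σy)²/n = 180.4 − 179.022857 = 1.377143
b = Sxy/Sxx = -66.085714/3843.428571 = -0.017194
SSE = Syy − b·Sxy = 1.377143 − (-0.017194)·(-66.085714) = 0.240834

0.24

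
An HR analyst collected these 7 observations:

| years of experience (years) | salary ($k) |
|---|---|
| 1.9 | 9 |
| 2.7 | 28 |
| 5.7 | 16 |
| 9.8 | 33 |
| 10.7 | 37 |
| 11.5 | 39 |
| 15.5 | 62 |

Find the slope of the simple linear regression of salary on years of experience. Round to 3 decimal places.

n = 7, Σx = 57.8, Σy = 224, Σxy = 2312.7, Σx² = 626.42
Sxx = Σx² − (Σx)²/n = 626.42 − 477.262857 = 149.157143
Sxy = Σxy − (Σx)(Σy)/n = 2312.7 − 1849.6 = 463.1
b = Sxy/Sxx = 463.1/149.157143 = 3.104779

3.105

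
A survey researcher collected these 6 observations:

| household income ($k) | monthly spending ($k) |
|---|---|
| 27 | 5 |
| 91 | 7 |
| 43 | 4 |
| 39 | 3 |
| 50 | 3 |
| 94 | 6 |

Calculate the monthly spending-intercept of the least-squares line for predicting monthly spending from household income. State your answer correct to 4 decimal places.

n = 6, Σx = 344, Σy = 28, Σxy = 1775, Σx² = 23716
Sxx = Σx² − (Σx)²/n = 23716 − 19722.666667 = 3993.333333
Sxy = Σxy − (Σx)(Σy)/n = 1775 − 1605.333333 = 169.666667
b = Sxy/Sxx = 169.666667/3993.333333 = 0.042487
a = ȳ − b·x̄ = 4.666667 − 0.042487·57.333333 = 2.230718

2.2307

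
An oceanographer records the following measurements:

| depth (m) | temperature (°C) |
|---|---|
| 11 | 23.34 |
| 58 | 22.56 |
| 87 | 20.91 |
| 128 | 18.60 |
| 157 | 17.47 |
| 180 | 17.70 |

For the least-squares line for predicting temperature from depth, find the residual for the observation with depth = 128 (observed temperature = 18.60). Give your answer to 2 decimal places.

n = 6, Σx = 621, Σy = 120.58, Σxy = 11693.98, Σx² = 84487
Sxx = Σx² − (Σx)²/n = 84487 − 64273.5 = 20213.5
Sxy = Σxy − (Σx)(Σy)/n = 11693.98 − 12480.03 = -786.05
b = Sxy/Sxx = -786.05/20213.5 = -0.038887
a = ȳ − b·x̄ = 20.096667 − (-0.038887)·103.5 = 24.121510
ŷ(128) = 24.121510 + (-0.038887)·128 = 19.143926
residual = y − ŷ = 18.60 − 19.143926 = -0.543926

-0.54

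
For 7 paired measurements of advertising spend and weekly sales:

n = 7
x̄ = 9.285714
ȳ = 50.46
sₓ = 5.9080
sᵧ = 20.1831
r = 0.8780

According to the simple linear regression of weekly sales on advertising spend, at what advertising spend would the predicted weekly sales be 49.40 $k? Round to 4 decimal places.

b = r · sᵧ/sₓ = 0.878 · 20.1831/5.908 = 2.999452
a = ȳ − b·x̄ = 50.46 − 2.999452·9.285714 = 22.607948
Set a + b·x = 49.40: x = (49.40 − 22.607948) / 2.999452 = 8.932316

8.9323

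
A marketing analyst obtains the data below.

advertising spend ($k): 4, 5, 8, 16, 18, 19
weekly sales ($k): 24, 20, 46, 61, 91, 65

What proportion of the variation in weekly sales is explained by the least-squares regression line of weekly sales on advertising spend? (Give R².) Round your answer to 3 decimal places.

0.835

n = 6, Σx = 70, Σy = 307, Σxy = 4413, Σx² = 1046, Σy² = 19319
Sxx = Σx² − (Σx)²/n = 1046 − 816.666667 = 229.333333
Sxy = Σxy − (Σx)(Σy)/n = 4413 − 3581.666667 = 831.333333
Syy = Σy² − (Σy)²/n = 19319 − 15708.166667 = 3610.833333
R² = Sxy²/(Sxx·Syy) = (831.333333)²/(229.333333·3610.833333) = 0.834595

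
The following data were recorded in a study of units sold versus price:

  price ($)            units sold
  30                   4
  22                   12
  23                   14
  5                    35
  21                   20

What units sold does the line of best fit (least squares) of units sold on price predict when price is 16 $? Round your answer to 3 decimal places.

22.157

n = 5, Σx = 101, Σy = 85, Σxy = 1301, Σx² = 2379
Sxx = Σx² − (Σx)²/n = 2379 − 2040.2 = 338.8
Sxy = Σxy − (Σx)(Σy)/n = 1301 − 1717 = -416
b = Sxy/Sxx = -416/338.8 = -1.227863
a = ȳ − b·x̄ = 17 − (-1.227863)·20.2 = 41.802834
ŷ(16) = a + b·16 = 41.802834 + (-1.227863)·16 = 22.157025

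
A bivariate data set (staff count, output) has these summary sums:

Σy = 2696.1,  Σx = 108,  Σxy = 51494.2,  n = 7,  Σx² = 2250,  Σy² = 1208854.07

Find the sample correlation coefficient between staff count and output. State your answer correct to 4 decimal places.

0.9923

Sxx = Σx² − (Σx)²/n = 2250 − 1666.285714 = 583.714286
Sxy = Σxy − (Σx)(Σy)/n = 51494.2 − 41596.971429 = 9897.228571
Syy = Σy² − (Σy)²/n = 1208854.07 − 1038422.172857 = 170431.897143
r = Sxy/√(Sxx·Syy) = 9897.228571/√(99483533.103673) = 9897.228571/9974.143227 = 0.992289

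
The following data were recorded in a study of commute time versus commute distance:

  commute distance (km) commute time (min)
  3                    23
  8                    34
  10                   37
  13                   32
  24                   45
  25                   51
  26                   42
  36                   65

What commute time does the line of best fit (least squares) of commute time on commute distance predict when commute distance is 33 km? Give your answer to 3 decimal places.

n = 8, Σx = 145, Σy = 329, Σxy = 6914, Σx² = 3515
Sxx = Σx² − (Σx)²/n = 3515 − 2628.125 = 886.875
Sxy = Σxy − (Σx)(Σy)/n = 6914 − 5963.125 = 950.875
b = Sxy/Sxx = 950.875/886.875 = 1.072163
a = ȳ − b·x̄ = 41.125 − 1.072163·18.125 = 21.692037
ŷ(33) = a + b·33 = 21.692037 + 1.072163·33 = 57.073432

57.073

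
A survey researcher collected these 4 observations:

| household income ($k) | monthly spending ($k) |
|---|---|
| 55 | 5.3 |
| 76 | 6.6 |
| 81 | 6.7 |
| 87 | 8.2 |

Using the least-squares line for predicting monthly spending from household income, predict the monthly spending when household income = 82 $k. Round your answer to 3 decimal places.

7.273

n = 4, Σx = 299, Σy = 26.8, Σxy = 2049.2, Σx² = 22931
Sxx = Σx² − (Σx)²/n = 22931 − 22350.25 = 580.75
Sxy = Σxy − (Σx)(Σy)/n = 2049.2 − 2003.3 = 45.9
b = Sxy/Sxx = 45.9/580.75 = 0.079036
a = ȳ − b·x̄ = 6.7 − 0.079036·74.75 = 0.792079
ŷ(82) = a + b·82 = 0.792079 + 0.079036·82 = 7.273009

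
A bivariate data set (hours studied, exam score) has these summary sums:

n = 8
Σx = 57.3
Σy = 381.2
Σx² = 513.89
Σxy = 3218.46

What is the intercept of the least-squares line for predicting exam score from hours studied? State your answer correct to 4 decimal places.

13.8641

Sxx = Σx² − (Σx)²/n = 513.89 − 410.41125 = 103.47875
Sxy = Σxy − (Σx)(Σy)/n = 3218.46 − 2730.345 = 488.115
b = Sxy/Sxx = 488.115/103.47875 = 4.717055
a = ȳ − b·x̄ = 47.65 − 4.717055·7.1625 = 13.864090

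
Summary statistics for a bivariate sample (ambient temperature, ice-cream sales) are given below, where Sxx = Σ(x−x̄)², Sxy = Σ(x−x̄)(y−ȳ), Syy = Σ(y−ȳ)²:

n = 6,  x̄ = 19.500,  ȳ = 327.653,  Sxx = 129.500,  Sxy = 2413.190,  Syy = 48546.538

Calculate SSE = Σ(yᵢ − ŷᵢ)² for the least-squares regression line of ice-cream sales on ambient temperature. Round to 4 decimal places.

b = Sxy/Sxx = 2413.19/129.5 = 18.634672
SSE = Syy − b·Sxy = 48546.538 − 18.634672·2413.19 = 3577.534324

3577.5343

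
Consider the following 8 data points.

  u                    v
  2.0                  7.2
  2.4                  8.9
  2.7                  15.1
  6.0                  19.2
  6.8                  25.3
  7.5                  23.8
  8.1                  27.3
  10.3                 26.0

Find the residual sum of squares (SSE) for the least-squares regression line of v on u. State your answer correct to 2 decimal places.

60.82

n = 8, Σx = 45.8, Σy = 152.8, Σxy = 1031.2, Σx² = 327.24, Σy² = 3355.52
Sxx = Σx² − (Σx)²/n = 327.24 − 262.205 = 65.035
Sxy = Σxy − (Σx)(Σy)/n = 1031.2 − 874.78 = 156.42
Syy = Σy² − (Σy)²/n = 3355.52 − 2918.48 = 437.04
b = Sxy/Sxx = 156.42/65.035 = 2.405166
SSE = Syy − b·Sxy = 437.04 − 2.405166·156.42 = 60.823864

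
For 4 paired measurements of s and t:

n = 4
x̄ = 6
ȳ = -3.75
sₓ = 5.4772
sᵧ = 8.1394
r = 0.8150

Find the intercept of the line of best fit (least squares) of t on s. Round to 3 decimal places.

b = r · sᵧ/sₓ = 0.815 · 8.1394/5.4772 = 1.211132
a = ȳ − b·x̄ = -3.75 − 1.211132·6 = -11.016791

-11.017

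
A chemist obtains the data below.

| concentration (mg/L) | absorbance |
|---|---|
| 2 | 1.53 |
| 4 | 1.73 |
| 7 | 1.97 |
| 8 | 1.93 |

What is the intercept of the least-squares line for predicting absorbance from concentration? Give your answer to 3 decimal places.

n = 4, Σx = 21, Σy = 7.16, Σxy = 39.21, Σx² = 133
Sxx = Σx² − (Σx)²/n = 133 − 110.25 = 22.75
Sxy = Σxy − (Σx)(Σy)/n = 39.21 − 37.59 = 1.62
b = Sxy/Sxx = 1.62/22.75 = 0.071209
a = ȳ − b·x̄ = 1.79 − 0.071209·5.25 = 1.416154

1.416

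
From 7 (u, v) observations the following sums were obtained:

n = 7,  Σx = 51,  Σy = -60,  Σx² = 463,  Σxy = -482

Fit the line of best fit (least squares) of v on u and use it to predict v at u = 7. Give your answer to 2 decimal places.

Sxx = Σx² − (Σx)²/n = 463 − 371.571429 = 91.428571
Sxy = Σxy − (Σx)(Σy)/n = -482 − (-437.142857) = -44.857143
b = Sxy/Sxx = -44.857143/91.428571 = -0.490625
a = ȳ − b·x̄ = -8.571429 − (-0.490625)·7.285714 = -4.996875
ŷ(7) = a + b·7 = -4.996875 + (-0.490625)·7 = -8.43125

-8.43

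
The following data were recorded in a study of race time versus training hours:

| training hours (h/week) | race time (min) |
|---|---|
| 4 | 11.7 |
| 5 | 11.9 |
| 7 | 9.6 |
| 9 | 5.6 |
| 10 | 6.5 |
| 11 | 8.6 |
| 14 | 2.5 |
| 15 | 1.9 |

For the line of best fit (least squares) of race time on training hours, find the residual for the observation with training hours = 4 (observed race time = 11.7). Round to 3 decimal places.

-0.458

n = 8, Σx = 75, Σy = 58.3, Σxy = 447, Σx² = 813
Sxx = Σx² − (Σx)²/n = 813 − 703.125 = 109.875
Sxy = Σxy − (Σx)(Σy)/n = 447 − 546.5625 = -99.5625
b = Sxy/Sxx = -99.5625/109.875 = -0.906143
a = ȳ − b·x̄ = 7.2875 − (-0.906143)·9.375 = 15.782594
ŷ(4) = 15.782594 + (-0.906143)·4 = 12.158020
residual = y − ŷ = 11.7 − 12.158020 = -0.458020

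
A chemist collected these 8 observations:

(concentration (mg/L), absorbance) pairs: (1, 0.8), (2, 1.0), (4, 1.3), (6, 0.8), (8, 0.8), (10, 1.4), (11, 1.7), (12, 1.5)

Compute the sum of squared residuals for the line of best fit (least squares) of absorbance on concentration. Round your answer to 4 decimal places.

n = 8, Σx = 54, Σy = 9.3, Σxy = 69.9, Σx² = 486, Σy² = 11.71
Sxx = Σx² − (Σx)²/n = 486 − 364.5 = 121.5
Sxy = Σxy − (Σx)(Σy)/n = 69.9 − 62.775 = 7.125
Syy = Σy² − (Σy)²/n = 11.71 − 10.81125 = 0.89875
b = Sxy/Sxx = 7.125/121.5 = 0.058642
SSE = Syy − b·Sxy = 0.89875 − 0.058642·7.125 = 0.480926

0.4809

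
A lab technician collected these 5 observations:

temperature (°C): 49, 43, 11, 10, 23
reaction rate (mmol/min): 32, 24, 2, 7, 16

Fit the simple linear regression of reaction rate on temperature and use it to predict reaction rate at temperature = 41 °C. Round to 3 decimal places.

25.290

n = 5, Σx = 136, Σy = 81, Σxy = 3060, Σx² = 5000
Sxx = Σx² − (Σx)²/n = 5000 − 3699.2 = 1300.8
Sxy = Σxy − (Σx)(Σy)/n = 3060 − 2203.2 = 856.8
b = Sxy/Sxx = 856.8/1300.8 = 0.658672
a = ȳ − b·x̄ = 16.2 − 0.658672·27.2 = -1.715867
ŷ(41) = a + b·41 = -1.715867 + 0.658672·41 = 25.289668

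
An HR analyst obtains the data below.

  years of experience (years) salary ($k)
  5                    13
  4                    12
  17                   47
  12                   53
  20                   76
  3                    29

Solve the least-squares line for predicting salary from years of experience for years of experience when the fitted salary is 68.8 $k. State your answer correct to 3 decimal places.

n = 6, Σx = 61, Σy = 230, Σxy = 3155, Σx² = 883
Sxx = Σx² − (Σx)²/n = 883 − 620.166667 = 262.833333
Sxy = Σxy − (Σx)(Σy)/n = 3155 − 2338.333333 = 816.666667
b = Sxy/Sxx = 816.666667/262.833333 = 3.107166
a = ȳ − b·x̄ = 38.333333 − 3.107166·10.166667 = 6.743817
Set a + b·x = 68.8: x = (68.8 − 6.743817) / 3.107166 = 19.971959

19.972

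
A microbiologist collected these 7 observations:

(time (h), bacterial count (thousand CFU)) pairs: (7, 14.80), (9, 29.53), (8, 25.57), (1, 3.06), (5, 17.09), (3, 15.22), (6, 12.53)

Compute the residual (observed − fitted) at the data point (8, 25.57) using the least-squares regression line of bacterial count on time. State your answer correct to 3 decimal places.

2.279

n = 7, Σx = 39, Σy = 117.8, Σxy = 783.28, Σx² = 265
Sxx = Σx² − (Σx)²/n = 265 − 217.285714 = 47.714286
Sxy = Σxy − (Σx)(Σy)/n = 783.28 − 656.314286 = 126.965714
b = Sxy/Sxx = 126.965714/47.714286 = 2.660958
a = ȳ − b·x̄ = 16.828571 − 2.660958·5.571429 = 2.003234
ŷ(8) = 2.003234 + 2.660958·8 = 23.290898
residual = y − ŷ = 25.57 − 23.290898 = 2.279102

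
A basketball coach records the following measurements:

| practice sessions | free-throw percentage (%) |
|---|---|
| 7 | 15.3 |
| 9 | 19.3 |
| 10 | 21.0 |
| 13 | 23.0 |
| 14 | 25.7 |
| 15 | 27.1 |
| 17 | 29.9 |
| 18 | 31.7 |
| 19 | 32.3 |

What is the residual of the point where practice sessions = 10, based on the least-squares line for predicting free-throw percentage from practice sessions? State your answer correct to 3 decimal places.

0.902

n = 9, Σx = 122, Σy = 225.3, Σxy = 3248.7, Σx² = 1794
Sxx = Σx² − (Σx)²/n = 1794 − 1653.777778 = 140.222222
Sxy = Σxy − (Σx)(Σy)/n = 3248.7 − 3054.066667 = 194.633333
b = Sxy/Sxx = 194.633333/140.222222 = 1.388035
a = ȳ − b·x̄ = 25.033333 − 1.388035·13.555556 = 6.217750
ŷ(10) = 6.217750 + 1.388035·10 = 20.098098
residual = y − ŷ = 21.0 − 20.098098 = 0.901902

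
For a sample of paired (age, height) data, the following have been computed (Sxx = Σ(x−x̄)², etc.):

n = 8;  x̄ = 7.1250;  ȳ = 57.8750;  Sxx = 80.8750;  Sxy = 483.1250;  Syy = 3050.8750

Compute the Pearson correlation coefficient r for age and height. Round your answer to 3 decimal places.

r = Sxy/√(Sxx·Syy) = 483.125/√(246739.515625) = 483.125/496.728815 = 0.972613

0.973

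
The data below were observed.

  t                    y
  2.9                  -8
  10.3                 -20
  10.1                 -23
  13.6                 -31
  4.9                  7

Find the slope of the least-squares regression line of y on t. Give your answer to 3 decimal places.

-2.917

n = 5, Σx = 41.8, Σy = -75, Σxy = -848.8, Σx² = 425.48
Sxx = Σx² − (Σx)²/n = 425.48 − 349.448 = 76.032
Sxy = Σxy − (Σx)(Σy)/n = -848.8 − (-627) = -221.8
b = Sxy/Sxx = -221.8/76.032 = -2.917193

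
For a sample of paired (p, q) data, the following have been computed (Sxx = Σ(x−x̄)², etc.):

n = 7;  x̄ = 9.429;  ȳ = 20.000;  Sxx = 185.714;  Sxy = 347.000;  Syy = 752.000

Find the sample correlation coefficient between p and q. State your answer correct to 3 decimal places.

0.929

r = Sxy/√(Sxx·Syy) = 347/√(139656.928) = 347/373.707008 = 0.928535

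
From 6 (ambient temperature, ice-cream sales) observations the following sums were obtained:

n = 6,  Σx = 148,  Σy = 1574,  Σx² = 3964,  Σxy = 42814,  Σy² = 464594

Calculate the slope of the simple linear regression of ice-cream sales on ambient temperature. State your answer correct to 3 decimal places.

12.730

Sxx = Σx² − (Σx)²/n = 3964 − 3650.666667 = 313.333333
Sxy = Σxy − (Σx)(Σy)/n = 42814 − 38825.333333 = 3988.666667
b = Sxy/Sxx = 3988.666667/313.333333 = 12.729787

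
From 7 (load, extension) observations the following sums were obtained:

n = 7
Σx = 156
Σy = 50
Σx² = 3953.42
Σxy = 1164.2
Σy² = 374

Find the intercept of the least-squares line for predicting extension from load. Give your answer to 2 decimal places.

4.81

Sxx = Σx² − (Σx)²/n = 3953.42 − 3476.571429 = 476.848571
Sxy = Σxy − (Σx)(Σy)/n = 1164.2 − 1114.285714 = 49.914286
b = Sxy/Sxx = 49.914286/476.848571 = 0.104675
a = ȳ − b·x̄ = 7.142857 − 0.104675·22.285714 = 4.810092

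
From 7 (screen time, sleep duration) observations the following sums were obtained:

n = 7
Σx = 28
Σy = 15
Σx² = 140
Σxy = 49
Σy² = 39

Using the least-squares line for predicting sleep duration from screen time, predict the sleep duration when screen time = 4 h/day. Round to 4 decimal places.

2.1429

Sxx = Σx² − (Σx)²/n = 140 − 112 = 28
Sxy = Σxy − (Σx)(Σy)/n = 49 − 60 = -11
b = Sxy/Sxx = -11/28 = -0.392857
a = ȳ − b·x̄ = 2.142857 − (-0.392857)·4 = 3.714286
ŷ(4) = a + b·4 = 3.714286 + (-0.392857)·4 = 2.142857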